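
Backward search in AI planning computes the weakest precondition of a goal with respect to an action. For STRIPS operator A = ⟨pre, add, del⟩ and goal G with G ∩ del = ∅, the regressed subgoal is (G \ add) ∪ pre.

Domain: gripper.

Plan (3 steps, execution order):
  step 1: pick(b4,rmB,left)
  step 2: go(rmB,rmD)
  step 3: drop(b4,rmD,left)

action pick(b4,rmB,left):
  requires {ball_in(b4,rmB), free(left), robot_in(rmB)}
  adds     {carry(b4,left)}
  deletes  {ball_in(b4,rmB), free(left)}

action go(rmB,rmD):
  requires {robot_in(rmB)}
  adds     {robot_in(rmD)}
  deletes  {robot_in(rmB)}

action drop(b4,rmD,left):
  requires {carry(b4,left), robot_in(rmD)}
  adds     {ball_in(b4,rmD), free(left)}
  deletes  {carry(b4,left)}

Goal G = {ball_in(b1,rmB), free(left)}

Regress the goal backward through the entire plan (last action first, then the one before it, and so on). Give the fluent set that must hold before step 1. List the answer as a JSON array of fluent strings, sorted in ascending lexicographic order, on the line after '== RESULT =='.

Regress step by step:
  through step 3 (drop(b4,rmD,left)): drop {free(left)}, keep {ball_in(b1,rmB)}, require {carry(b4,left), robot_in(rmD)}
    → {ball_in(b1,rmB), carry(b4,left), robot_in(rmD)}
  through step 2 (go(rmB,rmD)): drop {robot_in(rmD)}, keep {ball_in(b1,rmB), carry(b4,left)}, require {robot_in(rmB)}
    → {ball_in(b1,rmB), carry(b4,left), robot_in(rmB)}
  through step 1 (pick(b4,rmB,left)): drop {carry(b4,left)}, keep {ball_in(b1,rmB), robot_in(rmB)}, require {ball_in(b4,rmB), free(left), robot_in(rmB)}
    → {ball_in(b1,rmB), ball_in(b4,rmB), free(left), robot_in(rmB)}

== RESULT ==
["ball_in(b1,rmB)", "ball_in(b4,rmB)", "free(left)", "robot_in(rmB)"]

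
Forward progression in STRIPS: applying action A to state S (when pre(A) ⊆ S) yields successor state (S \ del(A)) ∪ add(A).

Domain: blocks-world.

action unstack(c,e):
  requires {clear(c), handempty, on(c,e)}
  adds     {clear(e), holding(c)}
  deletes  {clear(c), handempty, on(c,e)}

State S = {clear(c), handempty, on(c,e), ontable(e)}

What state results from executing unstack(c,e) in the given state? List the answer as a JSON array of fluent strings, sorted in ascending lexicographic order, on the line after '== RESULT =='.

Compute (S \ del) ∪ add:
  pre ⊆ S: {clear(c), handempty, on(c,e)} ⊆ S  — applicable
  S \ del = {ontable(e)}
  ∪ add   = {clear(e), holding(c), ontable(e)}

== RESULT ==
["clear(e)", "holding(c)", "ontable(e)"]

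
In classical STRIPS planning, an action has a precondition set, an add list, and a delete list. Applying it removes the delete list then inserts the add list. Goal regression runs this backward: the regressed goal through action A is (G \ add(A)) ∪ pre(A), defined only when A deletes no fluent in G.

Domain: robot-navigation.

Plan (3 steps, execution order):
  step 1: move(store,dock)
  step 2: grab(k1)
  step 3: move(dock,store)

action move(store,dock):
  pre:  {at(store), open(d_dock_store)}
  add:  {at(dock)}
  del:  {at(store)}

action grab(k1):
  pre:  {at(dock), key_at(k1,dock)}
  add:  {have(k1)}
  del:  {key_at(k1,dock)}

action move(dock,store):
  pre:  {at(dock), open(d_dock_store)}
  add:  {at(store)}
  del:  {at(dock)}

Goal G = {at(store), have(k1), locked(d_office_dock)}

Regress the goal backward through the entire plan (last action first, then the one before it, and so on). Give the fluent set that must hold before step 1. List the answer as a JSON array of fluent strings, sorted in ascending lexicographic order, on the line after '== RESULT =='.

Work backward from the goal:
  through step 3 (move(dock,store)): drop {at(store)}, keep {have(k1), locked(d_office_dock)}, require {at(dock), open(d_dock_store)}
    → {at(dock), have(k1), locked(d_office_dock), open(d_dock_store)}
  through step 2 (grab(k1)): drop {have(k1)}, keep {at(dock), locked(d_office_dock), open(d_dock_store)}, require {at(dock), key_at(k1,dock)}
    → {at(dock), key_at(k1,dock), locked(d_office_dock), open(d_dock_store)}
  through step 1 (move(store,dock)): drop {at(dock)}, keep {key_at(k1,dock), locked(d_office_dock), open(d_dock_store)}, require {at(store), open(d_dock_store)}
    → {at(store), key_at(k1,dock), locked(d_office_dock), open(d_dock_store)}

== RESULT ==
["at(store)", "key_at(k1,dock)", "locked(d_office_dock)", "open(d_dock_store)"]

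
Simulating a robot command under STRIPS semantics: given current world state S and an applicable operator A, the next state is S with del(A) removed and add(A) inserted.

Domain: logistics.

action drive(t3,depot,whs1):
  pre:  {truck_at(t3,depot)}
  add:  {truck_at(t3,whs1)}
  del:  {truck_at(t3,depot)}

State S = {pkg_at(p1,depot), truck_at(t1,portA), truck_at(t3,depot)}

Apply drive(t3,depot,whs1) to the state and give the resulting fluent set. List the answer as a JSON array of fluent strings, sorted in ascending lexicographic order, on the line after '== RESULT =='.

Compute (S \ del) ∪ add:
  pre ⊆ S: {truck_at(t3,depot)} ⊆ S  — applicable
  S \ del = {pkg_at(p1,depot), truck_at(t1,portA)}
  ∪ add   = {pkg_at(p1,depot), truck_at(t1,portA), truck_at(t3,whs1)}

== RESULT ==
["pkg_at(p1,depot)", "truck_at(t1,portA)", "truck_at(t3,whs1)"]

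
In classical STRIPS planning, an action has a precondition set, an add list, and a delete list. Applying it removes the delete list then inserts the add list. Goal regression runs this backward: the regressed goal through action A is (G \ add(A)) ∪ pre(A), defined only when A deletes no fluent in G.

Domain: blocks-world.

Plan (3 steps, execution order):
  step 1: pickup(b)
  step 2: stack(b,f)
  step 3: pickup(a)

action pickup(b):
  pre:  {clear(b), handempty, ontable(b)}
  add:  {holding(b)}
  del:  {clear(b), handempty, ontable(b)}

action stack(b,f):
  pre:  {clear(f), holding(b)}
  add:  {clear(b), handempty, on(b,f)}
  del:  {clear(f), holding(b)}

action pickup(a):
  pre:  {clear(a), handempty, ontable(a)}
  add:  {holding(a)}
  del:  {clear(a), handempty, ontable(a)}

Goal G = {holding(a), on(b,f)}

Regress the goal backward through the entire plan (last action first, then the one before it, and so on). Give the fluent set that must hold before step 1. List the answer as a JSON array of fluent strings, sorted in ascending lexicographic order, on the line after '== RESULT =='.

Work backward from the goal:
  through step 3 (pickup(a)): drop {holding(a)}, keep {on(b,f)}, require {clear(a), handempty, ontable(a)}
    → {clear(a), handempty, on(b,f), ontable(a)}
  through step 2 (stack(b,f)): drop {handempty, on(b,f)}, keep {clear(a), ontable(a)}, require {clear(f), holding(b)}
    → {clear(a), clear(f), holding(b), ontable(a)}
  through step 1 (pickup(b)): drop {holding(b)}, keep {clear(a), clear(f), ontable(a)}, require {clear(b), handempty, ontable(b)}
    → {clear(a), clear(b), clear(f), handempty, ontable(a), ontable(b)}

== RESULT ==
["clear(a)", "clear(b)", "clear(f)", "handempty", "ontable(a)", "ontable(b)"]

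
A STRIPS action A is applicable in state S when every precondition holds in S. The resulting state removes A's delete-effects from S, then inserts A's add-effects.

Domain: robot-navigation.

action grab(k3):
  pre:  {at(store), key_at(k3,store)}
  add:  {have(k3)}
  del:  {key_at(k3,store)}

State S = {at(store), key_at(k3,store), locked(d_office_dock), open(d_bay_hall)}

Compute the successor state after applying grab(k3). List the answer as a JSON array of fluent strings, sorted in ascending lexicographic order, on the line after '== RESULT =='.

Compute (S \ del) ∪ add:
  pre ⊆ S: {at(store), key_at(k3,store)} ⊆ S  — applicable
  S \ del = {at(store), locked(d_office_dock), open(d_bay_hall)}
  ∪ add   = {at(store), have(k3), locked(d_office_dock), open(d_bay_hall)}

== RESULT ==
["at(store)", "have(k3)", "locked(d_office_dock)", "open(d_bay_hall)"]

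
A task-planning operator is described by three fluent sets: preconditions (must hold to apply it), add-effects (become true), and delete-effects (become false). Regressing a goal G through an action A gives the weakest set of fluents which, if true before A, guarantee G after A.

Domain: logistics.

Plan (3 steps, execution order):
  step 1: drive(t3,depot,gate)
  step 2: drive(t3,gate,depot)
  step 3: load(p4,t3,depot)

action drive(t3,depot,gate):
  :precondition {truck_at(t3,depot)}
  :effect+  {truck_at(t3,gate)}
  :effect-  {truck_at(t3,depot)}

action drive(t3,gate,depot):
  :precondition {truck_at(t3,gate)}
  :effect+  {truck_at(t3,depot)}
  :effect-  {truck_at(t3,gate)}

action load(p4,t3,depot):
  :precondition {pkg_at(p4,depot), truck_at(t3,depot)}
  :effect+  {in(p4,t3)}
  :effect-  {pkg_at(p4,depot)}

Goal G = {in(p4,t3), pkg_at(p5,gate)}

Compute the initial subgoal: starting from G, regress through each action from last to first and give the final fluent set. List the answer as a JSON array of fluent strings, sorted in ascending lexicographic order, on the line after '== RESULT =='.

Regress step by step:
  through step 3 (load(p4,t3,depot)): drop {in(p4,t3)}, keep {pkg_at(p5,gate)}, require {pkg_at(p4,depot), truck_at(t3,depot)}
    → {pkg_at(p4,depot), pkg_at(p5,gate), truck_at(t3,depot)}
  through step 2 (drive(t3,gate,depot)): drop {truck_at(t3,depot)}, keep {pkg_at(p4,depot), pkg_at(p5,gate)}, require {truck_at(t3,gate)}
    → {pkg_at(p4,depot), pkg_at(p5,gate), truck_at(t3,gate)}
  through step 1 (drive(t3,depot,gate)): drop {truck_at(t3,gate)}, keep {pkg_at(p4,depot), pkg_at(p5,gate)}, require {truck_at(t3,depot)}
    → {pkg_at(p4,depot), pkg_at(p5,gate), truck_at(t3,depot)}

== RESULT ==
["pkg_at(p4,depot)", "pkg_at(p5,gate)", "truck_at(t3,depot)"]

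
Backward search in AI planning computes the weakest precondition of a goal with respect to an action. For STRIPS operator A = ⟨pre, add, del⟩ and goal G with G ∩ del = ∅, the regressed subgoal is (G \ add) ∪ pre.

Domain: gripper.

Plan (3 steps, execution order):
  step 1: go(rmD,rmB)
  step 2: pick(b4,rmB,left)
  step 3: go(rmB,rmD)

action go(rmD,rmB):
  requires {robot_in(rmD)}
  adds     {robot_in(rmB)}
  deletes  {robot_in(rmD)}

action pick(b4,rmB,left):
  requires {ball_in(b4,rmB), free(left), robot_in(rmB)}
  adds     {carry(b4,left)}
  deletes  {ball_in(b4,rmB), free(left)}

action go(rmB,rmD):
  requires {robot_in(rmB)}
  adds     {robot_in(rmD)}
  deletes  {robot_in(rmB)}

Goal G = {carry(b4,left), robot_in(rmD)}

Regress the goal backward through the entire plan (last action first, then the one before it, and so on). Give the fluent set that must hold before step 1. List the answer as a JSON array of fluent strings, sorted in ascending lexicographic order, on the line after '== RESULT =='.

Regress step by step:
  through step 3 (go(rmB,rmD)): drop {robot_in(rmD)}, keep {carry(b4,left)}, require {robot_in(rmB)}
    → {carry(b4,left), robot_in(rmB)}
  through step 2 (pick(b4,rmB,left)): drop {carry(b4,left)}, keep {robot_in(rmB)}, require {ball_in(b4,rmB), free(left), robot_in(rmB)}
    → {ball_in(b4,rmB), free(left), robot_in(rmB)}
  through step 1 (go(rmD,rmB)): drop {robot_in(rmB)}, keep {ball_in(b4,rmB), free(left)}, require {robot_in(rmD)}
    → {ball_in(b4,rmB), free(left), robot_in(rmD)}

== RESULT ==
["ball_in(b4,rmB)", "free(left)", "robot_in(rmD)"]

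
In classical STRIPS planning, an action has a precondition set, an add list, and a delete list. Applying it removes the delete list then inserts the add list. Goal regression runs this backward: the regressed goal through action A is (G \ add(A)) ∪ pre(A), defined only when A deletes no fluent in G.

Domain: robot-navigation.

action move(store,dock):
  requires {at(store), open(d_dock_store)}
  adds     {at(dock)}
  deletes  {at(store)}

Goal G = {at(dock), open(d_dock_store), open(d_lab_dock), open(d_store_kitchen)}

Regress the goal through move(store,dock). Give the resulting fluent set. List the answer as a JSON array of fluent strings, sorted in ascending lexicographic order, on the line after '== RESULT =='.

Compute (G \ add) ∪ pre:
  G ∩ del = {}  (empty — regression defined)
  G \ add = {at(dock), open(d_dock_store), open(d_lab_dock), open(d_store_kitchen)} \ {at(dock)} = {open(d_dock_store), open(d_lab_dock), open(d_store_kitchen)}
  ∪ pre   = {open(d_dock_store), open(d_lab_dock), open(d_store_kitchen)} ∪ {at(store), open(d_dock_store)}
          = {at(store), open(d_dock_store), open(d_lab_dock), open(d_store_kitchen)}

== RESULT ==
["at(store)", "open(d_dock_store)", "open(d_lab_dock)", "open(d_store_kitchen)"]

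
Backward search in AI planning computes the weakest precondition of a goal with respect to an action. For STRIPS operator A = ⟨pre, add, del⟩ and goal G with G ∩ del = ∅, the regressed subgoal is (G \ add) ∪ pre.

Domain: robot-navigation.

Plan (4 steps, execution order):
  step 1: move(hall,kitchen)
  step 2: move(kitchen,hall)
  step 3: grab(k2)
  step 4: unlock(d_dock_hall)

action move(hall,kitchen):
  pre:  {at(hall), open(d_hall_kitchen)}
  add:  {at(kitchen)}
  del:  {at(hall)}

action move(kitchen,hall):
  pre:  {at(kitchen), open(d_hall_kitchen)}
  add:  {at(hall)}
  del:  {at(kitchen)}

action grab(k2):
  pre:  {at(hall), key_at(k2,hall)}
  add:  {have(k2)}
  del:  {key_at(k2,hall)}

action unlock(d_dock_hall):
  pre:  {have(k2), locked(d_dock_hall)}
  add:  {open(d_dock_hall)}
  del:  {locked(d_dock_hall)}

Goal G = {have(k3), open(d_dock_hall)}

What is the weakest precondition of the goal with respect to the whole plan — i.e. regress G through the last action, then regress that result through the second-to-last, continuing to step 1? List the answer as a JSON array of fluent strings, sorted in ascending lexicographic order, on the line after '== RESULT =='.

Regress step by step:
  through step 4 (unlock(d_dock_hall)): drop {open(d_dock_hall)}, keep {have(k3)}, require {have(k2), locked(d_dock_hall)}
    → {have(k2), have(k3), locked(d_dock_hall)}
  through step 3 (grab(k2)): drop {have(k2)}, keep {have(k3), locked(d_dock_hall)}, require {at(hall), key_at(k2,hall)}
    → {at(hall), have(k3), key_at(k2,hall), locked(d_dock_hall)}
  through step 2 (move(kitchen,hall)): drop {at(hall)}, keep {have(k3), key_at(k2,hall), locked(d_dock_hall)}, require {at(kitchen), open(d_hall_kitchen)}
    → {at(kitchen), have(k3), key_at(k2,hall), locked(d_dock_hall), open(d_hall_kitchen)}
  through step 1 (move(hall,kitchen)): drop {at(kitchen)}, keep {have(k3), key_at(k2,hall), locked(d_dock_hall), open(d_hall_kitchen)}, require {at(hall), open(d_hall_kitchen)}
    → {at(hall), have(k3), key_at(k2,hall), locked(d_dock_hall), open(d_hall_kitchen)}

== RESULT ==
["at(hall)", "have(k3)", "key_at(k2,hall)", "locked(d_dock_hall)", "open(d_hall_kitchen)"]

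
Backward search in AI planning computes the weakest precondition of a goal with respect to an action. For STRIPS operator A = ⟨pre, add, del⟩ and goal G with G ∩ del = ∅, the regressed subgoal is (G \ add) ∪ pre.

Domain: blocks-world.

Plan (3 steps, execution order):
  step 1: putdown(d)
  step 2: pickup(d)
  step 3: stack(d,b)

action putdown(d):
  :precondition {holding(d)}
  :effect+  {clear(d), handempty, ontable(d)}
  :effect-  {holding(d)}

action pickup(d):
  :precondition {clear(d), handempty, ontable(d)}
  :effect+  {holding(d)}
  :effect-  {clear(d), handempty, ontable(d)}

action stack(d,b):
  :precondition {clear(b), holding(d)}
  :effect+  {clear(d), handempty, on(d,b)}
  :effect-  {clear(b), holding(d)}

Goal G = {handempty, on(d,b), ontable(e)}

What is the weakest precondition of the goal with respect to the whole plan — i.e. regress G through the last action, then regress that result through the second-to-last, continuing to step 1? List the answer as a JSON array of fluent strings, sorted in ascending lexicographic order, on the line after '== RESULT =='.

Regress step by step:
  through step 3 (stack(d,b)): drop {handempty, on(d,b)}, keep {ontable(e)}, require {clear(b), holding(d)}
    → {clear(b), holding(d), ontable(e)}
  through step 2 (pickup(d)): drop {holding(d)}, keep {clear(b), ontable(e)}, require {clear(d), handempty, ontable(d)}
    → {clear(b), clear(d), handempty, ontable(d), ontable(e)}
  through step 1 (putdown(d)): drop {clear(d), handempty, ontable(d)}, keep {clear(b), ontable(e)}, require {holding(d)}
    → {clear(b), holding(d), ontable(e)}

== RESULT ==
["clear(b)", "holding(d)", "ontable(e)"]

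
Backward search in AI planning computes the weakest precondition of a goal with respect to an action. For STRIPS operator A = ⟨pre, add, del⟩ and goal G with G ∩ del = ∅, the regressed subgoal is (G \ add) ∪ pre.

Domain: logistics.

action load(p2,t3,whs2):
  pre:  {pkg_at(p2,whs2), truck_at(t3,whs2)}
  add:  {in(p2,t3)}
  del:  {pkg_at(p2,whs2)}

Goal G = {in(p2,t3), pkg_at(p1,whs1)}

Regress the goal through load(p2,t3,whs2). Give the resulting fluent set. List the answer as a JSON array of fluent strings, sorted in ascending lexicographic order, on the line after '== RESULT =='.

Compute (G \ add) ∪ pre:
  G ∩ del = {}  (empty — regression defined)
  G \ add = {in(p2,t3), pkg_at(p1,whs1)} \ {in(p2,t3)} = {pkg_at(p1,whs1)}
  ∪ pre   = {pkg_at(p1,whs1)} ∪ {pkg_at(p2,whs2), truck_at(t3,whs2)}
          = {pkg_at(p1,whs1), pkg_at(p2,whs2), truck_at(t3,whs2)}

== RESULT ==
["pkg_at(p1,whs1)", "pkg_at(p2,whs2)", "truck_at(t3,whs2)"]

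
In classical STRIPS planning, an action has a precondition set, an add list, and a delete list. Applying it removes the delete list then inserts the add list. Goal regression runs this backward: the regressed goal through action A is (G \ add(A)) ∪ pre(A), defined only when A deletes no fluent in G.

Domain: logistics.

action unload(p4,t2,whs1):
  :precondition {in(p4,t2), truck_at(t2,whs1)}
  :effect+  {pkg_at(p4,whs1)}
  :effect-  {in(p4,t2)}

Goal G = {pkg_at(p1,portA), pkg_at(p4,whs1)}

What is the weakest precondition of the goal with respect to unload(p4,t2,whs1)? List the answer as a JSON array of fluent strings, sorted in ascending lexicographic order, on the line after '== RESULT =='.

Regress:
  G ∩ del = {}  (empty — regression defined)
  G \ add = {pkg_at(p1,portA), pkg_at(p4,whs1)} \ {pkg_at(p4,whs1)} = {pkg_at(p1,portA)}
  ∪ pre   = {pkg_at(p1,portA)} ∪ {in(p4,t2), truck_at(t2,whs1)}
          = {in(p4,t2), pkg_at(p1,portA), truck_at(t2,whs1)}

== RESULT ==
["in(p4,t2)", "pkg_at(p1,portA)", "truck_at(t2,whs1)"]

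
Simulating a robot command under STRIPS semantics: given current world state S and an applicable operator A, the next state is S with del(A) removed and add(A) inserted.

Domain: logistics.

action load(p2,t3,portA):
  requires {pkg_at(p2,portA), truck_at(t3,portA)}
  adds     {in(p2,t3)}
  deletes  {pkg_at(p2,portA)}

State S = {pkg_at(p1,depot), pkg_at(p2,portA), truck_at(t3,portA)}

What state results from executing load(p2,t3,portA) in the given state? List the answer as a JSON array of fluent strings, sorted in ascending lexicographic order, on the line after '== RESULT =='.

Progress:
  pre ⊆ S: {pkg_at(p2,portA), truck_at(t3,portA)} ⊆ S  — applicable
  S \ del = {pkg_at(p1,depot), truck_at(t3,portA)}
  ∪ add   = {in(p2,t3), pkg_at(p1,depot), truck_at(t3,portA)}

== RESULT ==
["in(p2,t3)", "pkg_at(p1,depot)", "truck_at(t3,portA)"]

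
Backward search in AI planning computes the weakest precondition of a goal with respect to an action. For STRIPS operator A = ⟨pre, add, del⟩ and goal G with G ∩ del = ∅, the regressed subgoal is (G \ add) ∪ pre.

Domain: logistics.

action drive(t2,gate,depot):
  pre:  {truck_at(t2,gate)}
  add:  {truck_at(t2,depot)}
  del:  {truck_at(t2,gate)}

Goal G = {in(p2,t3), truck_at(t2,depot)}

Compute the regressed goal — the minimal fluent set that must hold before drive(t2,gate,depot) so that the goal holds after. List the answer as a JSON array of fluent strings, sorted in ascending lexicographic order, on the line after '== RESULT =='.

Regress:
  G ∩ del = {}  (empty — regression defined)
  G \ add = {in(p2,t3), truck_at(t2,depot)} \ {truck_at(t2,depot)} = {in(p2,t3)}
  ∪ pre   = {in(p2,t3)} ∪ {truck_at(t2,gate)}
          = {in(p2,t3), truck_at(t2,gate)}

== RESULT ==
["in(p2,t3)", "truck_at(t2,gate)"]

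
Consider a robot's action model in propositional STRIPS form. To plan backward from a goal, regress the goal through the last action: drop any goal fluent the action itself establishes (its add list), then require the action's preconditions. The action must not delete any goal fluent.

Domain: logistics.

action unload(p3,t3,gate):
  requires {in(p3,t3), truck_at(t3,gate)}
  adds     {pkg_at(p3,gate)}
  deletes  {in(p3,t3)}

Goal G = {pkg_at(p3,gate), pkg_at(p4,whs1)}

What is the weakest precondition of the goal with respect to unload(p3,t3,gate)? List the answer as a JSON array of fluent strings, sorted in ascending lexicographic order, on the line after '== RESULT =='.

Regress:
  G ∩ del = {}  (empty — regression defined)
  G \ add = {pkg_at(p3,gate), pkg_at(p4,whs1)} \ {pkg_at(p3,gate)} = {pkg_at(p4,whs1)}
  ∪ pre   = {pkg_at(p4,whs1)} ∪ {in(p3,t3), truck_at(t3,gate)}
          = {in(p3,t3), pkg_at(p4,whs1), truck_at(t3,gate)}

== RESULT ==
["in(p3,t3)", "pkg_at(p4,whs1)", "truck_at(t3,gate)"]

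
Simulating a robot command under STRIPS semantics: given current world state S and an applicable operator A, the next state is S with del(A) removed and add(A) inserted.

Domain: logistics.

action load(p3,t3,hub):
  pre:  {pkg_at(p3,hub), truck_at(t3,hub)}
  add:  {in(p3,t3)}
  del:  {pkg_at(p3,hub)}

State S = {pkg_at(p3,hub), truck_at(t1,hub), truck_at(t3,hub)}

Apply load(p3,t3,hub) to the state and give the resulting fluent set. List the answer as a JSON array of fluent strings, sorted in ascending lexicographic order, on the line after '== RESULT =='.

Progress:
  pre ⊆ S: {pkg_at(p3,hub), truck_at(t3,hub)} ⊆ S  — applicable
  S \ del = {truck_at(t1,hub), truck_at(t3,hub)}
  ∪ add   = {in(p3,t3), truck_at(t1,hub), truck_at(t3,hub)}

== RESULT ==
["in(p3,t3)", "truck_at(t1,hub)", "truck_at(t3,hub)"]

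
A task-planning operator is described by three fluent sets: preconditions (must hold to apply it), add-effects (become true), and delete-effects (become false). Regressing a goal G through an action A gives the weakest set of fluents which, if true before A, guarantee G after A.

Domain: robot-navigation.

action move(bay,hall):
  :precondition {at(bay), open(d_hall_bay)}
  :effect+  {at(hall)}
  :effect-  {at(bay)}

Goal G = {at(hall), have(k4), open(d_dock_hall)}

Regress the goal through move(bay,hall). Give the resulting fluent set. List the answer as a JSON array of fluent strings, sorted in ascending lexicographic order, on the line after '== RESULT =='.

Regress:
  G ∩ del = {}  (empty — regression defined)
  G \ add = {at(hall), have(k4), open(d_dock_hall)} \ {at(hall)} = {have(k4), open(d_dock_hall)}
  ∪ pre   = {have(k4), open(d_dock_hall)} ∪ {at(bay), open(d_hall_bay)}
          = {at(bay), have(k4), open(d_dock_hall), open(d_hall_bay)}

== RESULT ==
["at(bay)", "have(k4)", "open(d_dock_hall)", "open(d_hall_bay)"]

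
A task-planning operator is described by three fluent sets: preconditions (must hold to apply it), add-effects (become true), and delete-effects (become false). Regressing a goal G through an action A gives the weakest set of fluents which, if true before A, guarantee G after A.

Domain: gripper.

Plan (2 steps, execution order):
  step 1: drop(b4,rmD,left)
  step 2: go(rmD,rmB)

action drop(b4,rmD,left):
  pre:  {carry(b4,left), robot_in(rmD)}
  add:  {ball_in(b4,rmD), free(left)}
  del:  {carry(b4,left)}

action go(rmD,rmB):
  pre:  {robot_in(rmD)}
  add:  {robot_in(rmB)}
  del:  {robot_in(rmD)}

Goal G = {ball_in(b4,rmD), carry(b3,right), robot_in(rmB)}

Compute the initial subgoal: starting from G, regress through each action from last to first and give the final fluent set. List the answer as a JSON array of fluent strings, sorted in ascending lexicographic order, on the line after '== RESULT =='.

Regress step by step:
  through step 2 (go(rmD,rmB)): drop {robot_in(rmB)}, keep {ball_in(b4,rmD), carry(b3,right)}, require {robot_in(rmD)}
    → {ball_in(b4,rmD), carry(b3,right), robot_in(rmD)}
  through step 1 (drop(b4,rmD,left)): drop {ball_in(b4,rmD)}, keep {carry(b3,right), robot_in(rmD)}, require {carry(b4,left), robot_in(rmD)}
    → {carry(b3,right), carry(b4,left), robot_in(rmD)}

== RESULT ==
["carry(b3,right)", "carry(b4,left)", "robot_in(rmD)"]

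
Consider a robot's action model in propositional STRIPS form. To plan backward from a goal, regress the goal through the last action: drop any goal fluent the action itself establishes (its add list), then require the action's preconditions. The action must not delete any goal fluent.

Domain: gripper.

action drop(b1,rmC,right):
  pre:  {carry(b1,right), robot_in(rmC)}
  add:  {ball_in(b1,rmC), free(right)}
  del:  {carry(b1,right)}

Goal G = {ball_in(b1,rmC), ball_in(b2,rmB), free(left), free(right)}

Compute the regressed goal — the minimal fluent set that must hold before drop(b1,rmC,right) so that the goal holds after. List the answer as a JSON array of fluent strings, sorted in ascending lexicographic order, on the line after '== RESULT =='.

Compute (G \ add) ∪ pre:
  G ∩ del = {}  (empty — regression defined)
  G \ add = {ball_in(b1,rmC), ball_in(b2,rmB), free(left), free(right)} \ {ball_in(b1,rmC), free(right)} = {ball_in(b2,rmB), free(left)}
  ∪ pre   = {ball_in(b2,rmB), free(left)} ∪ {carry(b1,right), robot_in(rmC)}
          = {ball_in(b2,rmB), carry(b1,right), free(left), robot_in(rmC)}

== RESULT ==
["ball_in(b2,rmB)", "carry(b1,right)", "free(left)", "robot_in(rmC)"]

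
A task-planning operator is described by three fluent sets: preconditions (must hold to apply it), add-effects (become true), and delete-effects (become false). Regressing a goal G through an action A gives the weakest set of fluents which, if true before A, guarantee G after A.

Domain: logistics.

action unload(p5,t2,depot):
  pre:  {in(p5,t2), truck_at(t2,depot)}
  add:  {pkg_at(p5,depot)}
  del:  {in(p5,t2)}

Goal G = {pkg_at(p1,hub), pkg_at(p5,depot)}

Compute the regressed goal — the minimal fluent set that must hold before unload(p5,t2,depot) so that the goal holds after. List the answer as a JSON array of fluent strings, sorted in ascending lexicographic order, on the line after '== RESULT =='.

Regress:
  G ∩ del = {}  (empty — regression defined)
  G \ add = {pkg_at(p1,hub), pkg_at(p5,depot)} \ {pkg_at(p5,depot)} = {pkg_at(p1,hub)}
  ∪ pre   = {pkg_at(p1,hub)} ∪ {in(p5,t2), truck_at(t2,depot)}
          = {in(p5,t2), pkg_at(p1,hub), truck_at(t2,depot)}

== RESULT ==
["in(p5,t2)", "pkg_at(p1,hub)", "truck_at(t2,depot)"]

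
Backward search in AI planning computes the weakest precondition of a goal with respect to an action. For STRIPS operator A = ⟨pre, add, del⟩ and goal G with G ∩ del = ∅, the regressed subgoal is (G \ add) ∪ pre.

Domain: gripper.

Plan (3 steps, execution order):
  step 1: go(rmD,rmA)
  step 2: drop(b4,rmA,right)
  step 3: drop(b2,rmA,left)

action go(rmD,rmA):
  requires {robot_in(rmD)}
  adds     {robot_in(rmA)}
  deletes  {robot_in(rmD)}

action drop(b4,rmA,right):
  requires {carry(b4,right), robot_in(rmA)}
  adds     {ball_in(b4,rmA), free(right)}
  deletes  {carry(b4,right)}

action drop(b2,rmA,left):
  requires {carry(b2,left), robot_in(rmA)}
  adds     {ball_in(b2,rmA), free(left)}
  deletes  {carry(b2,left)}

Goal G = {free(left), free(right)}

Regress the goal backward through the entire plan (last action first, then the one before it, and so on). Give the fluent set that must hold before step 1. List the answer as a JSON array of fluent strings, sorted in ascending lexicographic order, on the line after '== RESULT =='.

Regress step by step:
  through step 3 (drop(b2,rmA,left)): drop {free(left)}, keep {free(right)}, require {carry(b2,left), robot_in(rmA)}
    → {carry(b2,left), free(right), robot_in(rmA)}
  through step 2 (drop(b4,rmA,right)): drop {free(right)}, keep {carry(b2,left), robot_in(rmA)}, require {carry(b4,right), robot_in(rmA)}
    → {carry(b2,left), carry(b4,right), robot_in(rmA)}
  through step 1 (go(rmD,rmA)): drop {robot_in(rmA)}, keep {carry(b2,left), carry(b4,right)}, require {robot_in(rmD)}
    → {carry(b2,left), carry(b4,right), robot_in(rmD)}

== RESULT ==
["carry(b2,left)", "carry(b4,right)", "robot_in(rmD)"]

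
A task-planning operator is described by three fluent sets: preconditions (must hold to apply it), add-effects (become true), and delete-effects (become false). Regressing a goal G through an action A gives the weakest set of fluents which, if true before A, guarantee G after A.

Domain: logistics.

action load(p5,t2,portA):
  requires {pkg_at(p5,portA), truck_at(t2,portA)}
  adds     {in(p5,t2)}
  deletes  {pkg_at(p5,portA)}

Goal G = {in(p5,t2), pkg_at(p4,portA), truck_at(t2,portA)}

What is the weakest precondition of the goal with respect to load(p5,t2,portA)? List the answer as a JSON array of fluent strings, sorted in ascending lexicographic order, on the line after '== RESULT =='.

Regress:
  G ∩ del = {}  (empty — regression defined)
  G \ add = {in(p5,t2), pkg_at(p4,portA), truck_at(t2,portA)} \ {in(p5,t2)} = {pkg_at(p4,portA), truck_at(t2,portA)}
  ∪ pre   = {pkg_at(p4,portA), truck_at(t2,portA)} ∪ {pkg_at(p5,portA), truck_at(t2,portA)}
          = {pkg_at(p4,portA), pkg_at(p5,portA), truck_at(t2,portA)}

== RESULT ==
["pkg_at(p4,portA)", "pkg_at(p5,portA)", "truck_at(t2,portA)"]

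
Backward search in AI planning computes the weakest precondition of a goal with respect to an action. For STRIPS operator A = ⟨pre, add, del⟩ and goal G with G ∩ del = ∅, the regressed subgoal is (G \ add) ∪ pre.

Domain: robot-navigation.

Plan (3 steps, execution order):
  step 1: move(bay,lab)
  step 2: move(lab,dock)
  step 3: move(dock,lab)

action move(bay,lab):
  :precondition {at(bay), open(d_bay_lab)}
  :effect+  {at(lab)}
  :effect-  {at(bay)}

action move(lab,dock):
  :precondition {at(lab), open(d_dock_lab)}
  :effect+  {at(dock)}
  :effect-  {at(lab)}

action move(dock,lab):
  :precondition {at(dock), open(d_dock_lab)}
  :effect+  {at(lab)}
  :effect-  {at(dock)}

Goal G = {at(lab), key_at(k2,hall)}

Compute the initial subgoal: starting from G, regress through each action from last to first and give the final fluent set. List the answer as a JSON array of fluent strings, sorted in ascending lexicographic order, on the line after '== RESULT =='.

Work backward from the goal:
  through step 3 (move(dock,lab)): drop {at(lab)}, keep {key_at(k2,hall)}, require {at(dock), open(d_dock_lab)}
    → {at(dock), key_at(k2,hall), open(d_dock_lab)}
  through step 2 (move(lab,dock)): drop {at(dock)}, keep {key_at(k2,hall), open(d_dock_lab)}, require {at(lab), open(d_dock_lab)}
    → {at(lab), key_at(k2,hall), open(d_dock_lab)}
  through step 1 (move(bay,lab)): drop {at(lab)}, keep {key_at(k2,hall), open(d_dock_lab)}, require {at(bay), open(d_bay_lab)}
    → {at(bay), key_at(k2,hall), open(d_bay_lab), open(d_dock_lab)}

== RESULT ==
["at(bay)", "key_at(k2,hall)", "open(d_bay_lab)", "open(d_dock_lab)"]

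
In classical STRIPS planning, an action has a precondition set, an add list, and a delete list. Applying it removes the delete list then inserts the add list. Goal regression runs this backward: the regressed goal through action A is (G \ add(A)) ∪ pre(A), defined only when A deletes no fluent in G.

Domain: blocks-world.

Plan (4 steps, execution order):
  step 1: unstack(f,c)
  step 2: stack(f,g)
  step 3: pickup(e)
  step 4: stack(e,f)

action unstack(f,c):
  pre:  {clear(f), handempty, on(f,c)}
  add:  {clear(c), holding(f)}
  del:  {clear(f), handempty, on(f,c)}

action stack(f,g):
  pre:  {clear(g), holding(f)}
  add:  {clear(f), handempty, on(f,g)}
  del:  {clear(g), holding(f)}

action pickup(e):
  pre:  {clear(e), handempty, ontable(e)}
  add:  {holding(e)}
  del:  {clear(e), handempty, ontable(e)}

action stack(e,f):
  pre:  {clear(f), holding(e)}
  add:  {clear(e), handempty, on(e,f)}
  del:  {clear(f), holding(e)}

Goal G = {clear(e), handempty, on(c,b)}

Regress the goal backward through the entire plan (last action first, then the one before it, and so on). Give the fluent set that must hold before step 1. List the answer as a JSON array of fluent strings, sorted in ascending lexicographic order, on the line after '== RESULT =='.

Work backward from the goal:
  through step 4 (stack(e,f)): drop {clear(e), handempty}, keep {on(c,b)}, require {clear(f), holding(e)}
    → {clear(f), holding(e), on(c,b)}
  through step 3 (pickup(e)): drop {holding(e)}, keep {clear(f), on(c,b)}, require {clear(e), handempty, ontable(e)}
    → {clear(e), clear(f), handempty, on(c,b), ontable(e)}
  through step 2 (stack(f,g)): drop {clear(f), handempty}, keep {clear(e), on(c,b), ontable(e)}, require {clear(g), holding(f)}
    → {clear(e), clear(g), holding(f), on(c,b), ontable(e)}
  through step 1 (unstack(f,c)): drop {holding(f)}, keep {clear(e), clear(g), on(c,b), ontable(e)}, require {clear(f), handempty, on(f,c)}
    → {clear(e), clear(f), clear(g), handempty, on(c,b), on(f,c), ontable(e)}

== RESULT ==
["clear(e)", "clear(f)", "clear(g)", "handempty", "on(c,b)", "on(f,c)", "ontable(e)"]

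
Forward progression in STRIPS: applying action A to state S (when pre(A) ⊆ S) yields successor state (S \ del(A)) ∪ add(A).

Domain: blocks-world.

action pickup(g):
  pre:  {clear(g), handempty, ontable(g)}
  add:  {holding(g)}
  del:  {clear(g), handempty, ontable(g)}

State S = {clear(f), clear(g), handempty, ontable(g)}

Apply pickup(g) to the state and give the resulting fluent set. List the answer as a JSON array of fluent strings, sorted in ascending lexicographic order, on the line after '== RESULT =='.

Compute (S \ del) ∪ add:
  pre ⊆ S: {clear(g), handempty, ontable(g)} ⊆ S  — applicable
  S \ del = {clear(f)}
  ∪ add   = {clear(f), holding(g)}

== RESULT ==
["clear(f)", "holding(g)"]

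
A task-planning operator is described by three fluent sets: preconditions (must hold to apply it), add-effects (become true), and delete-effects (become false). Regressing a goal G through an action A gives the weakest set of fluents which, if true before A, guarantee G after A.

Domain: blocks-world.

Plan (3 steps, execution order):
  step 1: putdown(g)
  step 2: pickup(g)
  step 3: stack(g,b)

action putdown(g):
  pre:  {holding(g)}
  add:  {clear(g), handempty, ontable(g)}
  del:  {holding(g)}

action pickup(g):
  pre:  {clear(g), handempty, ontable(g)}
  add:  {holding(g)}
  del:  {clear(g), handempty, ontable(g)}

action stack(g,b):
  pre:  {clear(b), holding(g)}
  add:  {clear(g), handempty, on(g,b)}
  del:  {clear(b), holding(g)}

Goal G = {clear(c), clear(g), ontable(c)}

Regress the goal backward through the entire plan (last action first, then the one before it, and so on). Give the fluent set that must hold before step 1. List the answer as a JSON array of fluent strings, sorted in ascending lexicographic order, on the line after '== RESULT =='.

Work backward from the goal:
  through step 3 (stack(g,b)): drop {clear(g)}, keep {clear(c), ontable(c)}, require {clear(b), holding(g)}
    → {clear(b), clear(c), holding(g), ontable(c)}
  through step 2 (pickup(g)): drop {holding(g)}, keep {clear(b), clear(c), ontable(c)}, require {clear(g), handempty, ontable(g)}
    → {clear(b), clear(c), clear(g), handempty, ontable(c), ontable(g)}
  through step 1 (putdown(g)): drop {clear(g), handempty, ontable(g)}, keep {clear(b), clear(c), ontable(c)}, require {holding(g)}
    → {clear(b), clear(c), holding(g), ontable(c)}

== RESULT ==
["clear(b)", "clear(c)", "holding(g)", "ontable(c)"]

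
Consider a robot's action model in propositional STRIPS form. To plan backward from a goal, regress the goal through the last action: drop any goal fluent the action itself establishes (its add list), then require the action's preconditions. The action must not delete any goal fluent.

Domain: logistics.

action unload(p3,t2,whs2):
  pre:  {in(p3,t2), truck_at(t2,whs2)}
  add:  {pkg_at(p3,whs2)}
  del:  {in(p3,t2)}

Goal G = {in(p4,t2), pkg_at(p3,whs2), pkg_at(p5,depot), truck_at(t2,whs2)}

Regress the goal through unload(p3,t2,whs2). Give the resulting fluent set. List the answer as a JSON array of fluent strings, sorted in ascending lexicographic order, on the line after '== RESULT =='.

Compute (G \ add) ∪ pre:
  G ∩ del = {}  (empty — regression defined)
  G \ add = {in(p4,t2), pkg_at(p3,whs2), pkg_at(p5,depot), truck_at(t2,whs2)} \ {pkg_at(p3,whs2)} = {in(p4,t2), pkg_at(p5,depot), truck_at(t2,whs2)}
  ∪ pre   = {in(p4,t2), pkg_at(p5,depot), truck_at(t2,whs2)} ∪ {in(p3,t2), truck_at(t2,whs2)}
          = {in(p3,t2), in(p4,t2), pkg_at(p5,depot), truck_at(t2,whs2)}

== RESULT ==
["in(p3,t2)", "in(p4,t2)", "pkg_at(p5,depot)", "truck_at(t2,whs2)"]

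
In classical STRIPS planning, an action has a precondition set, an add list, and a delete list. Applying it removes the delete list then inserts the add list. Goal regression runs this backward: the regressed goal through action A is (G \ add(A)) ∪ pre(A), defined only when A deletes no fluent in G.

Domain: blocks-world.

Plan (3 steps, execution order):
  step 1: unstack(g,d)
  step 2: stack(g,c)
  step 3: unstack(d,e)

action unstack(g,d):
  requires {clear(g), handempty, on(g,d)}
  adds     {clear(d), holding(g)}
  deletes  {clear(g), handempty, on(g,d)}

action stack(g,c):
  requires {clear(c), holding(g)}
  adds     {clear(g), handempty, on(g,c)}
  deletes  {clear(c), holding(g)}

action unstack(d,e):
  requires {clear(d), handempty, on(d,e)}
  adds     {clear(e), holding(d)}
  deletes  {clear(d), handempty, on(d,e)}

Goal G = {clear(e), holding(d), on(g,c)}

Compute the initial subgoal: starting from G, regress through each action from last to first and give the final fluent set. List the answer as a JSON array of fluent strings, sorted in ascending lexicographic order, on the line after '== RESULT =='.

Work backward from the goal:
  through step 3 (unstack(d,e)): drop {clear(e), holding(d)}, keep {on(g,c)}, require {clear(d), handempty, on(d,e)}
    → {clear(d), handempty, on(d,e), on(g,c)}
  through step 2 (stack(g,c)): drop {handempty, on(g,c)}, keep {clear(d), on(d,e)}, require {clear(c), holding(g)}
    → {clear(c), clear(d), holding(g), on(d,e)}
  through step 1 (unstack(g,d)): drop {clear(d), holding(g)}, keep {clear(c), on(d,e)}, require {clear(g), handempty, on(g,d)}
    → {clear(c), clear(g), handempty, on(d,e), on(g,d)}

== RESULT ==
["clear(c)", "clear(g)", "handempty", "on(d,e)", "on(g,d)"]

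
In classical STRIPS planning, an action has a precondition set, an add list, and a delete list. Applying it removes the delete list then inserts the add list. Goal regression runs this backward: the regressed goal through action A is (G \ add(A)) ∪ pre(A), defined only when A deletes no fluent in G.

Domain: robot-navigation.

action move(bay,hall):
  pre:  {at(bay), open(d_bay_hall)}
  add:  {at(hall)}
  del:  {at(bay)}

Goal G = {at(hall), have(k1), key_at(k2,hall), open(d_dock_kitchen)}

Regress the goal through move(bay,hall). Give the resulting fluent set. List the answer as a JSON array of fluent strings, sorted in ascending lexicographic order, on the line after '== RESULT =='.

Regress:
  G ∩ del = {}  (empty — regression defined)
  G \ add = {at(hall), have(k1), key_at(k2,hall), open(d_dock_kitchen)} \ {at(hall)} = {have(k1), key_at(k2,hall), open(d_dock_kitchen)}
  ∪ pre   = {have(k1), key_at(k2,hall), open(d_dock_kitchen)} ∪ {at(bay), open(d_bay_hall)}
          = {at(bay), have(k1), key_at(k2,hall), open(d_bay_hall), open(d_dock_kitchen)}

== RESULT ==
["at(bay)", "have(k1)", "key_at(k2,hall)", "open(d_bay_hall)", "open(d_dock_kitchen)"]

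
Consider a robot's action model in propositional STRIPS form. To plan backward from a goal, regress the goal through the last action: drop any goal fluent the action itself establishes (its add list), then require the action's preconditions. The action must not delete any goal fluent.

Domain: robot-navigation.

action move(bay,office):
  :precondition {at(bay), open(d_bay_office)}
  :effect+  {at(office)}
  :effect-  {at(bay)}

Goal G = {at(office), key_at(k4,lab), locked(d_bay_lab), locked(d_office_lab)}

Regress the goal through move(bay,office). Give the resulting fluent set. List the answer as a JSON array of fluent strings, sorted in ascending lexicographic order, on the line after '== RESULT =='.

Compute (G \ add) ∪ pre:
  G ∩ del = {}  (empty — regression defined)
  G \ add = {at(office), key_at(k4,lab), locked(d_bay_lab), locked(d_office_lab)} \ {at(office)} = {key_at(k4,lab), locked(d_bay_lab), locked(d_office_lab)}
  ∪ pre   = {key_at(k4,lab), locked(d_bay_lab), locked(d_office_lab)} ∪ {at(bay), open(d_bay_office)}
          = {at(bay), key_at(k4,lab), locked(d_bay_lab), locked(d_office_lab), open(d_bay_office)}

== RESULT ==
["at(bay)", "key_at(k4,lab)", "locked(d_bay_lab)", "locked(d_office_lab)", "open(d_bay_office)"]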